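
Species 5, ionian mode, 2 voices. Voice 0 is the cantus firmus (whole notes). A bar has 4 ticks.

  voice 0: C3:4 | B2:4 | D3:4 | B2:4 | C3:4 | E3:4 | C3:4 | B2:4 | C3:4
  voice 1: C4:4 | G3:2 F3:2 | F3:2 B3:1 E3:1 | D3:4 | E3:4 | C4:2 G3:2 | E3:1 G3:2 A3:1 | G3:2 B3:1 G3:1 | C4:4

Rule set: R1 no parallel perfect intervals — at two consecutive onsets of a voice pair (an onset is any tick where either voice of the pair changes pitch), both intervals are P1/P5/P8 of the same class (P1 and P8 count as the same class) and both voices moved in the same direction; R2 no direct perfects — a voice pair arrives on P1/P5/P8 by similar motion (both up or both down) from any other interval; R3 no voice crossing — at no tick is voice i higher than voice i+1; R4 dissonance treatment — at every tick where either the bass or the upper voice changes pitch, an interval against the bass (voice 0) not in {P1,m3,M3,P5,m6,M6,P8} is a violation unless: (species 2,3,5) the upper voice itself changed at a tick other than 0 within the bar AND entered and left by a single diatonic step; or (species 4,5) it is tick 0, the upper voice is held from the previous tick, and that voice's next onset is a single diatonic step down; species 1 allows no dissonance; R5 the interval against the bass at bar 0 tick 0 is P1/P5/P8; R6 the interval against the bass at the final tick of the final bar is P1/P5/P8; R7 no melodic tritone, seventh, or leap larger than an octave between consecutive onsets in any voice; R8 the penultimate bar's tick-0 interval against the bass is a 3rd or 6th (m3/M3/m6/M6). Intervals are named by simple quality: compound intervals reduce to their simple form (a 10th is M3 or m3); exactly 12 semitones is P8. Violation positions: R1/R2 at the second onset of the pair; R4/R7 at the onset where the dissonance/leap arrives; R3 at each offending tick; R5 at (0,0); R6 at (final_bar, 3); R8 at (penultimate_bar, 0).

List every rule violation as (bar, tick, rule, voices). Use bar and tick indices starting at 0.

(1, 2, R4, (0, 1))
(2, 2, R7, (1,))
(2, 3, R4, (0, 1))
(8, 0, R2, (0, 1))

bar 0: v0=C3 v1=C4 downbeat P8
bar 1: v0=B2 v1=G3 downbeat m6
bar 2: v0=D3 v1=F3 downbeat m3
bar 3: v0=B2 v1=D3 downbeat m3
bar 4: v0=C3 v1=E3 downbeat M3
bar 5: v0=E3 v1=C4 downbeat m6
bar 6: v0=C3 v1=E3 downbeat M3
bar 7: v0=B2 v1=G3 downbeat m6
bar 8: v0=C3 v1=C4 downbeat P8
  -> R4 @ bar 1 tick 2 v(0, 1): B2/F3 TT untreated
  -> R7 @ bar 2 tick 2 v(1,): F3->B3 leap 6st
  -> R4 @ bar 2 tick 3 v(0, 1): D3/E3 M2 untreated
  -> R2 @ bar 8 tick 0 v(0, 1): B2/G3 m6 -> C3/C4 P8 similar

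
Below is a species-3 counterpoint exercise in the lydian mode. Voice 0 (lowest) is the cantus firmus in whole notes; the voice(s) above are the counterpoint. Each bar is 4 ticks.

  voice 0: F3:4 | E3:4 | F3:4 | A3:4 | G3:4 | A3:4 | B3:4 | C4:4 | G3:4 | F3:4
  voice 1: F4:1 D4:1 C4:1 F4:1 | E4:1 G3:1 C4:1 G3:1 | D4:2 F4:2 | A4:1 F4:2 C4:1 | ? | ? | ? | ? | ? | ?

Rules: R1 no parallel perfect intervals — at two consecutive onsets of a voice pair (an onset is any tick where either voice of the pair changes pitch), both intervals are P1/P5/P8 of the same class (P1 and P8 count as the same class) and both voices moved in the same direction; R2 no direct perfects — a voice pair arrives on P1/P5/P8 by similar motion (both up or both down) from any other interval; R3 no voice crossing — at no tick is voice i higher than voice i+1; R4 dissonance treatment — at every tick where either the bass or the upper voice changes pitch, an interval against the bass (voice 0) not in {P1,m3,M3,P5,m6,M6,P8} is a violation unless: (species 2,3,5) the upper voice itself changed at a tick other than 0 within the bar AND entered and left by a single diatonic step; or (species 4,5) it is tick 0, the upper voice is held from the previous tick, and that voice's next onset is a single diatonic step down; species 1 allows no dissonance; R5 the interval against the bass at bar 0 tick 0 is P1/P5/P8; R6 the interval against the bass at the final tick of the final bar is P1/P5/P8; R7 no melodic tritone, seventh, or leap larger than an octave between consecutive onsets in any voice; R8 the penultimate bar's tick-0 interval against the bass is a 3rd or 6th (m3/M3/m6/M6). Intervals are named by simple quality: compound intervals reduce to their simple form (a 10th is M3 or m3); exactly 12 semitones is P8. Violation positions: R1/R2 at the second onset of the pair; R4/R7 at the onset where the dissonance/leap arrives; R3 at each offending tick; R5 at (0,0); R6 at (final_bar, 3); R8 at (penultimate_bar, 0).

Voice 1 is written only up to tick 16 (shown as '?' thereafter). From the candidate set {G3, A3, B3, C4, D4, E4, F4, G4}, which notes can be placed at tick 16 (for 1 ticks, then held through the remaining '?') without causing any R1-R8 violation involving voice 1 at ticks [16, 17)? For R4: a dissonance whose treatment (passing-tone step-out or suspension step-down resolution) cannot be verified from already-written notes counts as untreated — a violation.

G3: violates R2
A3: violates R4
B3: legal
C4: violates R4
D4: legal
E4: legal
F4: violates R4
G4: legal

{B3, D4, E4, G4}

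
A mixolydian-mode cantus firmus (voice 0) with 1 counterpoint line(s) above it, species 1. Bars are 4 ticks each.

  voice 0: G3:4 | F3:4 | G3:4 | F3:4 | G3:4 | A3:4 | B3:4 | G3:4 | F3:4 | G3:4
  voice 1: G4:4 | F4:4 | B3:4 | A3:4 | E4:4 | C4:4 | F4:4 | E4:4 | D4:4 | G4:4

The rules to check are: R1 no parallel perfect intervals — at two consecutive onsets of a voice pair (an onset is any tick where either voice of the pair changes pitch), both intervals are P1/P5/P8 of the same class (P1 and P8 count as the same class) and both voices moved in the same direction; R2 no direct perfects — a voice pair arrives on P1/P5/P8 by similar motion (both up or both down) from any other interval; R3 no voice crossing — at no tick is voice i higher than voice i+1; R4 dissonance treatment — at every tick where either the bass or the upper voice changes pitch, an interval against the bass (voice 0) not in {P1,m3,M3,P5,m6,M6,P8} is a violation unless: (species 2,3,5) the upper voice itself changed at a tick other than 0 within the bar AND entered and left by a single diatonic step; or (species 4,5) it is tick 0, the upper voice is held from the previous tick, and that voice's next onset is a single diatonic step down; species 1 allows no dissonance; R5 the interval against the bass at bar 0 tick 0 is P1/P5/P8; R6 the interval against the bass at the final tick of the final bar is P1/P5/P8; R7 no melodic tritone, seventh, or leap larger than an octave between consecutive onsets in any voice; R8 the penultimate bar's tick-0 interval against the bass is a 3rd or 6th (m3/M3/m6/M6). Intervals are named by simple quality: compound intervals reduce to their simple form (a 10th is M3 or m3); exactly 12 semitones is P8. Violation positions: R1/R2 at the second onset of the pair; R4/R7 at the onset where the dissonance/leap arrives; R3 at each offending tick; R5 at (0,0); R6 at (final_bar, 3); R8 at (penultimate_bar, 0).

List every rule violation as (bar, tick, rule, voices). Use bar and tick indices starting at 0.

(1, 0, R1, (0, 1))
(2, 0, R7, (1,))
(6, 0, R4, (0, 1))
(9, 0, R2, (0, 1))

bar 0: v0=G3 v1=G4 downbeat P8
bar 1: v0=F3 v1=F4 downbeat P8
bar 2: v0=G3 v1=B3 downbeat M3
bar 3: v0=F3 v1=A3 downbeat M3
bar 4: v0=G3 v1=E4 downbeat M6
bar 5: v0=A3 v1=C4 downbeat m3
bar 6: v0=B3 v1=F4 downbeat TT
bar 7: v0=G3 v1=E4 downbeat M6
bar 8: v0=F3 v1=D4 downbeat M6
bar 9: v0=G3 v1=G4 downbeat P8
  -> R1 @ bar 1 tick 0 v(0, 1): G3/G4 P8 -> F3/F4 P8 similar
  -> R7 @ bar 2 tick 0 v(1,): F4->B3 leap 6st
  -> R4 @ bar 6 tick 0 v(0, 1): B3/F4 TT untreated
  -> R2 @ bar 9 tick 0 v(0, 1): F3/D4 M6 -> G3/G4 P8 similar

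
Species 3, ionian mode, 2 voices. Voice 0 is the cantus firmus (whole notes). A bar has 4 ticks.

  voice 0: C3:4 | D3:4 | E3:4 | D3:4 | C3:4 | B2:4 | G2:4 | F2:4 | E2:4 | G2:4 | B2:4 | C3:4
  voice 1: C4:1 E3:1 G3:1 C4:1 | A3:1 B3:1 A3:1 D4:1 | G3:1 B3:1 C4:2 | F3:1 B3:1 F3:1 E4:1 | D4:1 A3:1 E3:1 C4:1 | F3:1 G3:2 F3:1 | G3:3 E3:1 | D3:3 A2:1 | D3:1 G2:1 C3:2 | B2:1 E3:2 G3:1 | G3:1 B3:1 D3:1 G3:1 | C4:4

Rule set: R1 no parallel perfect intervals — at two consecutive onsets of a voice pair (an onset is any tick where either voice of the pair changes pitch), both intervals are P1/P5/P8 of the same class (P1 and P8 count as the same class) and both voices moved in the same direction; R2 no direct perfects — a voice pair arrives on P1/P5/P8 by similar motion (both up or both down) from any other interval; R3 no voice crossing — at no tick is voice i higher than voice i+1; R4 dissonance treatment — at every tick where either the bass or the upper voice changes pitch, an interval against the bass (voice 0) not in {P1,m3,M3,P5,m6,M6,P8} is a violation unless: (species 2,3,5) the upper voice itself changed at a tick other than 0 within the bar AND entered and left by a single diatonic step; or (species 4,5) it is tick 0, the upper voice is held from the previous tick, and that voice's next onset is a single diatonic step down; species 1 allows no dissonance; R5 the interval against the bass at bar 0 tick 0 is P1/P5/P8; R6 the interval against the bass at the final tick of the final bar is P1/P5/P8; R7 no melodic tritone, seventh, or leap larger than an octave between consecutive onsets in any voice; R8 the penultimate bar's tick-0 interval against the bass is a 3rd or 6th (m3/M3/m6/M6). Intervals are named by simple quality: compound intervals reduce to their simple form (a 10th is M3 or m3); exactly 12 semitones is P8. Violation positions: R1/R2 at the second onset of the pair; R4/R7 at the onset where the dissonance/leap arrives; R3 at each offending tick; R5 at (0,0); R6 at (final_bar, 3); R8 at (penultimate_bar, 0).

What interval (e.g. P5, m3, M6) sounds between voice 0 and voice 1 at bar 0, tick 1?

voice 0=C3 voice 1=E3 -> M3

M3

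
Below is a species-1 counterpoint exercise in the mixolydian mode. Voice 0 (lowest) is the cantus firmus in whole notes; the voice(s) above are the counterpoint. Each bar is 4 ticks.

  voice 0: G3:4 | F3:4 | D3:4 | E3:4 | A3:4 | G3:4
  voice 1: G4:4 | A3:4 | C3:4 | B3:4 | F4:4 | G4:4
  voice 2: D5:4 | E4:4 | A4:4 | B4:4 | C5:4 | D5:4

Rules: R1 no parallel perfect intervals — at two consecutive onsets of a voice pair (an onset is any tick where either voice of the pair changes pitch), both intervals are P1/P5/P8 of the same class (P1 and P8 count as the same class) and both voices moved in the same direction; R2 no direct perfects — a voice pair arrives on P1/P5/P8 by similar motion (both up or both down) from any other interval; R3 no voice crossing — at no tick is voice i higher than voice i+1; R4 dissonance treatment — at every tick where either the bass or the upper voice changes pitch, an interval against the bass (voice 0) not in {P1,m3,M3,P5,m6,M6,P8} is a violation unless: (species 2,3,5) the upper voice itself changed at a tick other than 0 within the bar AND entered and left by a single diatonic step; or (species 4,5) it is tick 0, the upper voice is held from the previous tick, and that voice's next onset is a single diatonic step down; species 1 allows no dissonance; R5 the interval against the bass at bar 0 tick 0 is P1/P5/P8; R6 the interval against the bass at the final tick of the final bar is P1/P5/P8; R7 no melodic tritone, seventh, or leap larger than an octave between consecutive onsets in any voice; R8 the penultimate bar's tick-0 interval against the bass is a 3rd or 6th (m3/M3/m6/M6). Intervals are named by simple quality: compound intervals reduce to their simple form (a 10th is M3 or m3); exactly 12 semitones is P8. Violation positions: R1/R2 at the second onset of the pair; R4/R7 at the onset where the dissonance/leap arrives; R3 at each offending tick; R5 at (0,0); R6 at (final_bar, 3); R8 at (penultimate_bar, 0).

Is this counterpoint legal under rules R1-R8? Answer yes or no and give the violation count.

bar 0: v0=G3 v1=G4 v2=D5 (P5)
bar 1: v0=F3 v1=A3 v2=E4 (M7)
bar 2: v0=D3 v1=C3 v2=A4 (P5)
bar 3: v0=E3 v1=B3 v2=B4 (P5)
bar 4: v0=A3 v1=F4 v2=C5 (m3)
bar 5: v0=G3 v1=G4 v2=D5 (P5)
  R1 @ bar1.0: G4/D5 P5 -> A3/E4 P5 similar
  R4 @ bar1.0: F3/E4 M7 untreated
  R7 @ bar1.0: G4->A3 leap 10st
  R7 @ bar1.0: D5->E4 leap 10st
  R3 @ bar2.0: D3 above C3
  R4 @ bar2.0: D3/C3 M2 untreated
  R3 @ bar2.1: D3 above C3
  R3 @ bar2.2: D3 above C3
  R3 @ bar2.3: D3 above C3
  R1 @ bar3.0: D3/A4 P5 -> E3/B4 P5 similar
  R2 @ bar3.0: D3/C3 M2 -> E3/B3 P5 similar
  R2 @ bar3.0: C3/A4 M6 -> B3/B4 P8 similar
  R7 @ bar3.0: C3->B3 leap 11st
  R2 @ bar4.0: B3/B4 P8 -> F4/C5 P5 similar
  R7 @ bar4.0: B3->F4 leap 6st
  R1 @ bar5.0: F4/C5 P5 -> G4/D5 P5 similar

No (16 violations)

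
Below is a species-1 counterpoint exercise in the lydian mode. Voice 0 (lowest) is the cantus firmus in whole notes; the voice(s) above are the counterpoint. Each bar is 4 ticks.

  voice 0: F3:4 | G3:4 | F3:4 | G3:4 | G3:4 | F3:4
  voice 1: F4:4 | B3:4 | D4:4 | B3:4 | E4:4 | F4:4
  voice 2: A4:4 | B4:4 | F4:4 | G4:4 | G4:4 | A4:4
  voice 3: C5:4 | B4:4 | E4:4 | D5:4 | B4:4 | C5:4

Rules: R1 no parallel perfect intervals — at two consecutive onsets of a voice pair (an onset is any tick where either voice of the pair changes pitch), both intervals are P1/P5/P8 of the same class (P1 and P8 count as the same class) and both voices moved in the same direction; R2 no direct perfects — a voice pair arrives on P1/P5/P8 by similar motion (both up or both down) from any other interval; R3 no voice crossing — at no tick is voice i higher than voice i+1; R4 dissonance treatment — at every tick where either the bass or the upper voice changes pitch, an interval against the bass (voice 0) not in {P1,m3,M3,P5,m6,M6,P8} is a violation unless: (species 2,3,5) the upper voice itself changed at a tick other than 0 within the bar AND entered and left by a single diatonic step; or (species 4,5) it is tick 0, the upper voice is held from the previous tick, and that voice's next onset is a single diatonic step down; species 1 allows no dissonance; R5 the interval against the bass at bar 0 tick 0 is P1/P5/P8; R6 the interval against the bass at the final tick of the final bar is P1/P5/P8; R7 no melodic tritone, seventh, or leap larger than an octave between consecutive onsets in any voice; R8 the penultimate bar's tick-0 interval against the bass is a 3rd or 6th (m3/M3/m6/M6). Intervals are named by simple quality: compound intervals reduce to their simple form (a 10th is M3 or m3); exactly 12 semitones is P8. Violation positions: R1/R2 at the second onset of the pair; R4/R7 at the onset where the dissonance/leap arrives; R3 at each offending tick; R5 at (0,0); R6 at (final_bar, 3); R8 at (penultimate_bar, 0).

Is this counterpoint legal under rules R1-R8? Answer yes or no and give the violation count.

No (17 violations)

bar 0: v0=F3 v1=F4 v2=A4 v3=C5 (P5)
bar 1: v0=G3 v1=B3 v2=B4 v3=B4 (M3)
bar 2: v0=F3 v1=D4 v2=F4 v3=E4 (M7)
bar 3: v0=G3 v1=B3 v2=G4 v3=D5 (P5)
bar 4: v0=G3 v1=E4 v2=G4 v3=B4 (M3)
bar 5: v0=F3 v1=F4 v2=A4 v3=C5 (P5)
  R5 @ bar0.0: opens on M3
  R2 @ bar1.0: F4/C5 P5 -> B3/B4 P8 similar
  R7 @ bar1.0: F4->B3 leap 6st
  R2 @ bar2.0: G3/B4 M3 -> F3/F4 P8 similar
  R3 @ bar2.0: F4 above E4
  R4 @ bar2.0: F3/E4 M7 untreated
  R7 @ bar2.0: B4->F4 leap 6st
  R3 @ bar2.1: F4 above E4
  R3 @ bar2.2: F4 above E4
  R3 @ bar2.3: F4 above E4
  R1 @ bar3.0: F3/F4 P8 -> G3/G4 P8 similar
  R2 @ bar3.0: F3/E4 M7 -> G3/D5 P5 similar
  R2 @ bar3.0: F4/E4 m2 -> G4/D5 P5 similar
  R7 @ bar3.0: E4->D5 leap 10st
  R8 @ bar4.0: penult P8 not 3rd/6th
  R1 @ bar5.0: E4/B4 P5 -> F4/C5 P5 similar
  R6 @ bar5.3: closes on M3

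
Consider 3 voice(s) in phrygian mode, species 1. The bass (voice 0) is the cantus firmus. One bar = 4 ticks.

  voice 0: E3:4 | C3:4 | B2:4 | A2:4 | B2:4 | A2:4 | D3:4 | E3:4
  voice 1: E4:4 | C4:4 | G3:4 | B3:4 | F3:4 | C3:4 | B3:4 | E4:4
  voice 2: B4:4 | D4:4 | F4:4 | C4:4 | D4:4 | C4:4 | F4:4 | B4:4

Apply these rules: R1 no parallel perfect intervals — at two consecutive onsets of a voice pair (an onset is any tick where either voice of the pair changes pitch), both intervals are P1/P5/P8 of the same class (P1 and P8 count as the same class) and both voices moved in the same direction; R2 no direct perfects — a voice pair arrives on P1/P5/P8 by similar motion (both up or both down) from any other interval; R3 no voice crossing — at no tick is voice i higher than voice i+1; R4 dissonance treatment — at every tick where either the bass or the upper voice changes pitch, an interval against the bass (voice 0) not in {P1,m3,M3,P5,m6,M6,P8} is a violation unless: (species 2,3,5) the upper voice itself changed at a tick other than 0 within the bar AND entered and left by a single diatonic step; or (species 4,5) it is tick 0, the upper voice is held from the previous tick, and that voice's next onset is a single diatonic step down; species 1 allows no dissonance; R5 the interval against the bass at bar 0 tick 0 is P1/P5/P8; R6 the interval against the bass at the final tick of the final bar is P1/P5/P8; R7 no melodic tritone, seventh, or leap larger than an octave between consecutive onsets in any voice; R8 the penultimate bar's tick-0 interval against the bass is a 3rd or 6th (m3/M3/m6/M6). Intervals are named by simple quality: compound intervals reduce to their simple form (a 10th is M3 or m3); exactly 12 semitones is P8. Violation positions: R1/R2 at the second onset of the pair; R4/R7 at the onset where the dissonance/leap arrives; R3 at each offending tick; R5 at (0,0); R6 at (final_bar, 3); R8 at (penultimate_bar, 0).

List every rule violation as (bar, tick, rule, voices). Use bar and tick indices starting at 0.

(1, 0, R1, (0, 1))
(1, 0, R4, (0, 2))
(2, 0, R4, (0, 2))
(3, 0, R4, (0, 1))
(4, 0, R4, (0, 1))
(4, 0, R7, (1,))
(5, 0, R2, (1, 2))
(6, 0, R7, (1,))
(7, 0, R2, (0, 1))
(7, 0, R2, (0, 2))
(7, 0, R2, (1, 2))
(7, 0, R7, (2,))

bar 0: v0=E3 v1=E4 v2=B4 downbeat P5
bar 1: v0=C3 v1=C4 v2=D4 downbeat M2
bar 2: v0=B2 v1=G3 v2=F4 downbeat TT
bar 3: v0=A2 v1=B3 v2=C4 downbeat m3
bar 4: v0=B2 v1=F3 v2=D4 downbeat m3
bar 5: v0=A2 v1=C3 v2=C4 downbeat m3
bar 6: v0=D3 v1=B3 v2=F4 downbeat m3
bar 7: v0=E3 v1=E4 v2=B4 downbeat P5
  -> R1 @ bar 1 tick 0 v(0, 1): E3/E4 P8 -> C3/C4 P8 similar
  -> R4 @ bar 1 tick 0 v(0, 2): C3/D4 M2 untreated
  -> R4 @ bar 2 tick 0 v(0, 2): B2/F4 TT untreated
  -> R4 @ bar 3 tick 0 v(0, 1): A2/B3 M2 untreated
  -> R4 @ bar 4 tick 0 v(0, 1): B2/F3 TT untreated
  -> R7 @ bar 4 tick 0 v(1,): B3->F3 leap 6st
  -> R2 @ bar 5 tick 0 v(1, 2): F3/D4 M6 -> C3/C4 P8 similar
  -> R7 @ bar 6 tick 0 v(1,): C3->B3 leap 11st
  -> R2 @ bar 7 tick 0 v(0, 1): D3/B3 M6 -> E3/E4 P8 similar
  -> R2 @ bar 7 tick 0 v(0, 2): D3/F4 m3 -> E3/B4 P5 similar
  -> R2 @ bar 7 tick 0 v(1, 2): B3/F4 TT -> E4/B4 P5 similar
  -> R7 @ bar 7 tick 0 v(2,): F4->B4 leap 6st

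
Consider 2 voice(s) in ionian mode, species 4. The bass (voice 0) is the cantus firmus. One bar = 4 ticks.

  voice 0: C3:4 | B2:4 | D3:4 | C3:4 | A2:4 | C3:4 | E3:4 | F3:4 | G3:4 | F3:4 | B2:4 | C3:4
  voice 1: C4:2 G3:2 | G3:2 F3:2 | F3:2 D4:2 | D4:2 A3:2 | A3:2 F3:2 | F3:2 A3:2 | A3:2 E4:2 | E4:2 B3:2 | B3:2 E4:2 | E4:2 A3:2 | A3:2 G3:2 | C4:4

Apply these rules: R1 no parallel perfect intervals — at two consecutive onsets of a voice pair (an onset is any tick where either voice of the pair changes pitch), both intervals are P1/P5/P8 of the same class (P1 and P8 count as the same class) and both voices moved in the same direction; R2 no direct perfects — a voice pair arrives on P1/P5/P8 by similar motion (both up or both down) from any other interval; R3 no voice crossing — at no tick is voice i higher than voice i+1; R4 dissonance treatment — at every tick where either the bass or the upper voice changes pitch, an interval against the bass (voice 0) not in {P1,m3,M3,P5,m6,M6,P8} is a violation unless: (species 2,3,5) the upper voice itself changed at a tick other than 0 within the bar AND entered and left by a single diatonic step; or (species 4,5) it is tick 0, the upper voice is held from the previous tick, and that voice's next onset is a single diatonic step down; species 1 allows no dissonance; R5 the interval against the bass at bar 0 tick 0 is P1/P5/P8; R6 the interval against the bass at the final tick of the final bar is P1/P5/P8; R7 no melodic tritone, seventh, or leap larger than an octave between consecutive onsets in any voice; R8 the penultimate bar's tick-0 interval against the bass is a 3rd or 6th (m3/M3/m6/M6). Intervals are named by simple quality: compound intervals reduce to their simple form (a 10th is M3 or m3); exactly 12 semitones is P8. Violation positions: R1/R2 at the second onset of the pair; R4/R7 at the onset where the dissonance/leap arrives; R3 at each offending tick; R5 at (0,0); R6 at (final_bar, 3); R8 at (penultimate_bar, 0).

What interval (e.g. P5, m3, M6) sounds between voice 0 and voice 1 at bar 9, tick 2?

voice 0=F3 voice 1=A3 -> M3

M3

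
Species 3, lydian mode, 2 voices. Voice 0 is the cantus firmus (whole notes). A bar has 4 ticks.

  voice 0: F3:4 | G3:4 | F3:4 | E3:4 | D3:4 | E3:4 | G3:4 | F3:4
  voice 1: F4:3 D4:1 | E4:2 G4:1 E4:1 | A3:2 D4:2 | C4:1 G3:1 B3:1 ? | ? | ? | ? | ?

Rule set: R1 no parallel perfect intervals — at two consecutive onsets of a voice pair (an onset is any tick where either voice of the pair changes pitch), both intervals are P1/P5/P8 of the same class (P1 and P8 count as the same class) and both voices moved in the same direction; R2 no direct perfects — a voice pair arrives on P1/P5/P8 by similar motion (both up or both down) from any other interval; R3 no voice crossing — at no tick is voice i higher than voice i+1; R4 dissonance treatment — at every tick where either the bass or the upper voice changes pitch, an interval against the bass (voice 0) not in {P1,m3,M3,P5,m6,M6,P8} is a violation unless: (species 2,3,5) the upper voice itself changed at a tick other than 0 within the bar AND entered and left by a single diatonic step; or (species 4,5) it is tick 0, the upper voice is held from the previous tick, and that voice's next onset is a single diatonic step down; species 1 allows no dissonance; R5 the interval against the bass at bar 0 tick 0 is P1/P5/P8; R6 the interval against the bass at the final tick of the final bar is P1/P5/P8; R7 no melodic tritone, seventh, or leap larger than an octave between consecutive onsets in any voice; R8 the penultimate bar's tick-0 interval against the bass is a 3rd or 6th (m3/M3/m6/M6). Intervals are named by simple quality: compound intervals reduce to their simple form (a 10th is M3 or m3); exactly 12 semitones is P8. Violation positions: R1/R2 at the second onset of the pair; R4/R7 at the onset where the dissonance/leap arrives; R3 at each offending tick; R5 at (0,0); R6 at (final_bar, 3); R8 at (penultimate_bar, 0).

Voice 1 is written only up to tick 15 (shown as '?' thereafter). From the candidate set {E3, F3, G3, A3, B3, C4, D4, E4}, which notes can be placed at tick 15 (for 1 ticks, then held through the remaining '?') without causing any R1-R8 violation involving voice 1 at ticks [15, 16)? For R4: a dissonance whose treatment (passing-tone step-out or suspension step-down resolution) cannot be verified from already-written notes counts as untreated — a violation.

{B3, C4, E3, E4, G3}

E3: legal
F3: violates R4,R7
G3: legal
A3: violates R4
B3: legal
C4: legal
D4: violates R4
E4: legal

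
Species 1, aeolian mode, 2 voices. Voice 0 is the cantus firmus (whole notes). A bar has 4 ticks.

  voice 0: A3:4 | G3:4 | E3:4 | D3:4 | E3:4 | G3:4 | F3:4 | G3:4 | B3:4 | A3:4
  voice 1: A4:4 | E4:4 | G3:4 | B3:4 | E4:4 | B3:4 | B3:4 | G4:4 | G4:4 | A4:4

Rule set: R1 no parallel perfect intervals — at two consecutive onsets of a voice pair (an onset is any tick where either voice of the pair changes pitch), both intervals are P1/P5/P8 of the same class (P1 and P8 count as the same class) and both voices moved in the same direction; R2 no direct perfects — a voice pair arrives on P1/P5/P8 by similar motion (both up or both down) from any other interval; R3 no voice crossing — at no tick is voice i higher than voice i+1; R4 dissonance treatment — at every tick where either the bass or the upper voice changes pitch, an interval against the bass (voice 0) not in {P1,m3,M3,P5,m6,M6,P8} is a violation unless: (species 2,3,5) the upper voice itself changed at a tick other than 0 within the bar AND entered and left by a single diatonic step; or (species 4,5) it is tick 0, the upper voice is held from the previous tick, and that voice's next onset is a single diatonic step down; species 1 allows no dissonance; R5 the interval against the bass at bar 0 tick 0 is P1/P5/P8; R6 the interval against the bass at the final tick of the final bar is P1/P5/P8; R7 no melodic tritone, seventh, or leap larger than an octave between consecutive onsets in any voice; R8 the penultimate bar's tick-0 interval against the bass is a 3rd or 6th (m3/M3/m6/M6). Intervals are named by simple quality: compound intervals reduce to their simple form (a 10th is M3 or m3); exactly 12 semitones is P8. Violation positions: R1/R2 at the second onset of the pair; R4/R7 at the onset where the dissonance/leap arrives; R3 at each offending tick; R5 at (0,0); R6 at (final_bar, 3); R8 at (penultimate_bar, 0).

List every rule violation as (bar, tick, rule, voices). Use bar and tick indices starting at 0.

bar 0: v0=A3 v1=A4 downbeat P8
bar 1: v0=G3 v1=E4 downbeat M6
bar 2: v0=E3 v1=G3 downbeat m3
bar 3: v0=D3 v1=B3 downbeat M6
bar 4: v0=E3 v1=E4 downbeat P8
bar 5: v0=G3 v1=B3 downbeat M3
bar 6: v0=F3 v1=B3 downbeat TT
bar 7: v0=G3 v1=G4 downbeat P8
bar 8: v0=B3 v1=G4 downbeat m6
bar 9: v0=A3 v1=A4 downbeat P8
  -> R2 @ bar 4 tick 0 v(0, 1): D3/B3 M6 -> E3/E4 P8 similar
  -> R4 @ bar 6 tick 0 v(0, 1): F3/B3 TT untreated
  -> R2 @ bar 7 tick 0 v(0, 1): F3/B3 TT -> G3/G4 P8 similar

(4, 0, R2, (0, 1))
(6, 0, R4, (0, 1))
(7, 0, R2, (0, 1))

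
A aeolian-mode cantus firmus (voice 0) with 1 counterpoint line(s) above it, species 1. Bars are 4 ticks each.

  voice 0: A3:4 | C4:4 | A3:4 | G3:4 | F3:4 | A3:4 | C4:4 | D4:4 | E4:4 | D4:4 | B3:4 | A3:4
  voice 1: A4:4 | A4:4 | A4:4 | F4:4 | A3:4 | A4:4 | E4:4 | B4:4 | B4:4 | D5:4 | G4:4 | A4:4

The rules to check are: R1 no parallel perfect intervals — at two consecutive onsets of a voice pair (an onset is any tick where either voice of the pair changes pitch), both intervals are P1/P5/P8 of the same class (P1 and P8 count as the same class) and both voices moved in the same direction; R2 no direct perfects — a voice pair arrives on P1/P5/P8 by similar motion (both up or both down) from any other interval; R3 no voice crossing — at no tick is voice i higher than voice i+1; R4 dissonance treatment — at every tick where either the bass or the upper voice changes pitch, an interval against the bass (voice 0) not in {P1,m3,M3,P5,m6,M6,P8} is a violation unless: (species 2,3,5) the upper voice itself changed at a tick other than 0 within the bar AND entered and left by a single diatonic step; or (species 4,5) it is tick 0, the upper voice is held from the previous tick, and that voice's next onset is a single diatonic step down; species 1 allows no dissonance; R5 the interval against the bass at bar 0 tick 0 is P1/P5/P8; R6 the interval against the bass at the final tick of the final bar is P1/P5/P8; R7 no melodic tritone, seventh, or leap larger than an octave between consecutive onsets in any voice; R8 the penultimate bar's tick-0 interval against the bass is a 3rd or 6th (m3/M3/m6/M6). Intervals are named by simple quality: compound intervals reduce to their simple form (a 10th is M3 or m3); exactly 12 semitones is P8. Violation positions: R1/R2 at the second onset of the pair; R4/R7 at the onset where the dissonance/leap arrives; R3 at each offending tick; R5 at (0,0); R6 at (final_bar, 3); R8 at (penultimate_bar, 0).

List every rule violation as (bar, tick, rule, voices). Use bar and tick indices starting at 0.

(3, 0, R4, (0, 1))
(5, 0, R2, (0, 1))

bar 0: v0=A3 v1=A4 downbeat P8
bar 1: v0=C4 v1=A4 downbeat M6
bar 2: v0=A3 v1=A4 downbeat P8
bar 3: v0=G3 v1=F4 downbeat m7
bar 4: v0=F3 v1=A3 downbeat M3
bar 5: v0=A3 v1=A4 downbeat P8
bar 6: v0=C4 v1=E4 downbeat M3
bar 7: v0=D4 v1=B4 downbeat M6
bar 8: v0=E4 v1=B4 downbeat P5
bar 9: v0=D4 v1=D5 downbeat P8
bar 10: v0=B3 v1=G4 downbeat m6
bar 11: v0=A3 v1=A4 downbeat P8
  -> R4 @ bar 3 tick 0 v(0, 1): G3/F4 m7 untreated
  -> R2 @ bar 5 tick 0 v(0, 1): F3/A3 M3 -> A3/A4 P8 similar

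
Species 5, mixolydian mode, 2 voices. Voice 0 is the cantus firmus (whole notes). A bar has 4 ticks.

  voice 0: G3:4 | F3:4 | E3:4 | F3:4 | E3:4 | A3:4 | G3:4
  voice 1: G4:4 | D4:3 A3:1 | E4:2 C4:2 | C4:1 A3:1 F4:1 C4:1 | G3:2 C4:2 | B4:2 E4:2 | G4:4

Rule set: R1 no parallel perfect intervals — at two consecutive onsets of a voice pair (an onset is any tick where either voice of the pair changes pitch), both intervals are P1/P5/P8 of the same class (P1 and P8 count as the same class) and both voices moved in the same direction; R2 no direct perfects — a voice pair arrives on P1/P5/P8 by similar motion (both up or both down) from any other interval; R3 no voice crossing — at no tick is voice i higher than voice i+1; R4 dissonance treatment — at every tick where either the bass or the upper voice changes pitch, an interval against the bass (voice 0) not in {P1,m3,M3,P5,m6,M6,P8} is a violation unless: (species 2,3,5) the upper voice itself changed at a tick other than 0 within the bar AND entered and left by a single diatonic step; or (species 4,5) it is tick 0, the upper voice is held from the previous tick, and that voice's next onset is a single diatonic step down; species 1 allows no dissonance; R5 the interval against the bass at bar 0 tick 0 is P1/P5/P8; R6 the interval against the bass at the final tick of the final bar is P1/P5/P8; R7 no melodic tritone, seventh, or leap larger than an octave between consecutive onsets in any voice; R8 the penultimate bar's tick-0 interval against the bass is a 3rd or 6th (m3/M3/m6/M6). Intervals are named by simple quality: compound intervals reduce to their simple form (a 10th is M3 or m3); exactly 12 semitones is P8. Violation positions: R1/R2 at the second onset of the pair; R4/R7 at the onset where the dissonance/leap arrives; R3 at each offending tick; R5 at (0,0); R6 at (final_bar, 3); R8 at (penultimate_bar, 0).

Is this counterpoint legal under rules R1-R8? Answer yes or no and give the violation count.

No (3 violations)

bar 0: v0=G3 v1=G4 (P8)
bar 1: v0=F3 v1=D4 (M6)
bar 2: v0=E3 v1=E4 (P8)
bar 3: v0=F3 v1=C4 (P5)
bar 4: v0=E3 v1=G3 (m3)
bar 5: v0=A3 v1=B4 (M2)
bar 6: v0=G3 v1=G4 (P8)
  R4 @ bar5.0: A3/B4 M2 untreated
  R7 @ bar5.0: C4->B4 leap 11st
  R8 @ bar5.0: penult M2 not 3rd/6th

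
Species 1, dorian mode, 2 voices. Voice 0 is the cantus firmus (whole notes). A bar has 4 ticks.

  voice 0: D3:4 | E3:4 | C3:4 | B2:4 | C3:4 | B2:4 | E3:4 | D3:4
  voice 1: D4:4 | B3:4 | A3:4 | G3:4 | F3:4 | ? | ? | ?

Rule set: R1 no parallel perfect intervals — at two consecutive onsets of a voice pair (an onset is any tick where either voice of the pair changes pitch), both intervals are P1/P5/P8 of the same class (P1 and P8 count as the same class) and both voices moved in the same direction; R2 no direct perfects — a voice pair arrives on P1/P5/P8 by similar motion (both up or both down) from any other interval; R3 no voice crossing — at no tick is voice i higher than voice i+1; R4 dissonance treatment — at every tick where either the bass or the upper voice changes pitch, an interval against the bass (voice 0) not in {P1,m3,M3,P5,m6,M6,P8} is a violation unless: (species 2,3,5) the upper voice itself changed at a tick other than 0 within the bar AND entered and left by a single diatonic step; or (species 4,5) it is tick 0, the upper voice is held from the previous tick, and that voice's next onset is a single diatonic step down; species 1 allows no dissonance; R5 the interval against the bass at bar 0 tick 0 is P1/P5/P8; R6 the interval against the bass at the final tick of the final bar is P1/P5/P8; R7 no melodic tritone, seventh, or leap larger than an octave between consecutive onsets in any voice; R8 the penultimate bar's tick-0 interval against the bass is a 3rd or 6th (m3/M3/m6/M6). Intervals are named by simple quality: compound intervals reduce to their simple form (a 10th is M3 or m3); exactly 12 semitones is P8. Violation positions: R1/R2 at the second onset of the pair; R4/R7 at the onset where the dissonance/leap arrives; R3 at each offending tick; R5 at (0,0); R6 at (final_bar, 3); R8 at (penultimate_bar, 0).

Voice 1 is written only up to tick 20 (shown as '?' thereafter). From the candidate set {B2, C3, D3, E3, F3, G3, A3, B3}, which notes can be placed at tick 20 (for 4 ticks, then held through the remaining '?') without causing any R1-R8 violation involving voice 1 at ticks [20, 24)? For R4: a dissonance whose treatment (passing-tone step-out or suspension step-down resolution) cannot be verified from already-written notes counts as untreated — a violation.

B2: violates R2,R7
C3: violates R4
D3: legal
E3: violates R4
F3: violates R4
G3: legal
A3: violates R4
B3: violates R7

{D3, G3}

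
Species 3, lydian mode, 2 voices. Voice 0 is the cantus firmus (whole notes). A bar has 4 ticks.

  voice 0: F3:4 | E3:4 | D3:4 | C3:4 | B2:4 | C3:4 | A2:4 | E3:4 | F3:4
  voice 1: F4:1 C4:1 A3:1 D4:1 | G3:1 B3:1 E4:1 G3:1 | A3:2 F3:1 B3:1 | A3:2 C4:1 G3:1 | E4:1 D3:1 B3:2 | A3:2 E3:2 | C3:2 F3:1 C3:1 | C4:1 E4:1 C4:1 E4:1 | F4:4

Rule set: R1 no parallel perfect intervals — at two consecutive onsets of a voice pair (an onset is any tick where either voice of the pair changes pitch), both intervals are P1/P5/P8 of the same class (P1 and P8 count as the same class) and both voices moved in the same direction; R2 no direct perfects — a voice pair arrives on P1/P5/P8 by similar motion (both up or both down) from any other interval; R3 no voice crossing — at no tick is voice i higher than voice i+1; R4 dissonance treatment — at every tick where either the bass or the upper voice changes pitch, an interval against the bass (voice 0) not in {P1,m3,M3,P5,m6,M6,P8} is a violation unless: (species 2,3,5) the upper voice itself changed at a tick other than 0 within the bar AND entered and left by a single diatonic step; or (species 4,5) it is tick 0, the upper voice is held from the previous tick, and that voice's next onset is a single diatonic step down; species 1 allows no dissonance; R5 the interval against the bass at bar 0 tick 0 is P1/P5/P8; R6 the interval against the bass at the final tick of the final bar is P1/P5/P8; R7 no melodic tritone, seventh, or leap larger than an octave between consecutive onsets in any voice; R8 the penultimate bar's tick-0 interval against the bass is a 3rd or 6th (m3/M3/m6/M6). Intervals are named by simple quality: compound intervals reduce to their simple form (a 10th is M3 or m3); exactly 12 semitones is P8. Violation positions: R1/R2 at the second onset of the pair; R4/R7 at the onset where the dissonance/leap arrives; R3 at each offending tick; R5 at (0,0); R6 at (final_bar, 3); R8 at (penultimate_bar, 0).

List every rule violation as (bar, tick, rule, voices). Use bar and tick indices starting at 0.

bar 0: v0=F3 v1=F4 downbeat P8
bar 1: v0=E3 v1=G3 downbeat m3
bar 2: v0=D3 v1=A3 downbeat P5
bar 3: v0=C3 v1=A3 downbeat M6
bar 4: v0=B2 v1=E4 downbeat P4
bar 5: v0=C3 v1=A3 downbeat M6
bar 6: v0=A2 v1=C3 downbeat m3
bar 7: v0=E3 v1=C4 downbeat m6
bar 8: v0=F3 v1=F4 downbeat P8
  -> R7 @ bar 2 tick 3 v(1,): F3->B3 leap 6st
  -> R4 @ bar 4 tick 0 v(0, 1): B2/E4 P4 untreated
  -> R7 @ bar 4 tick 1 v(1,): E4->D3 leap 14st
  -> R1 @ bar 8 tick 0 v(0, 1): E3/E4 P8 -> F3/F4 P8 similar

(2, 3, R7, (1,))
(4, 0, R4, (0, 1))
(4, 1, R7, (1,))
(8, 0, R1, (0, 1))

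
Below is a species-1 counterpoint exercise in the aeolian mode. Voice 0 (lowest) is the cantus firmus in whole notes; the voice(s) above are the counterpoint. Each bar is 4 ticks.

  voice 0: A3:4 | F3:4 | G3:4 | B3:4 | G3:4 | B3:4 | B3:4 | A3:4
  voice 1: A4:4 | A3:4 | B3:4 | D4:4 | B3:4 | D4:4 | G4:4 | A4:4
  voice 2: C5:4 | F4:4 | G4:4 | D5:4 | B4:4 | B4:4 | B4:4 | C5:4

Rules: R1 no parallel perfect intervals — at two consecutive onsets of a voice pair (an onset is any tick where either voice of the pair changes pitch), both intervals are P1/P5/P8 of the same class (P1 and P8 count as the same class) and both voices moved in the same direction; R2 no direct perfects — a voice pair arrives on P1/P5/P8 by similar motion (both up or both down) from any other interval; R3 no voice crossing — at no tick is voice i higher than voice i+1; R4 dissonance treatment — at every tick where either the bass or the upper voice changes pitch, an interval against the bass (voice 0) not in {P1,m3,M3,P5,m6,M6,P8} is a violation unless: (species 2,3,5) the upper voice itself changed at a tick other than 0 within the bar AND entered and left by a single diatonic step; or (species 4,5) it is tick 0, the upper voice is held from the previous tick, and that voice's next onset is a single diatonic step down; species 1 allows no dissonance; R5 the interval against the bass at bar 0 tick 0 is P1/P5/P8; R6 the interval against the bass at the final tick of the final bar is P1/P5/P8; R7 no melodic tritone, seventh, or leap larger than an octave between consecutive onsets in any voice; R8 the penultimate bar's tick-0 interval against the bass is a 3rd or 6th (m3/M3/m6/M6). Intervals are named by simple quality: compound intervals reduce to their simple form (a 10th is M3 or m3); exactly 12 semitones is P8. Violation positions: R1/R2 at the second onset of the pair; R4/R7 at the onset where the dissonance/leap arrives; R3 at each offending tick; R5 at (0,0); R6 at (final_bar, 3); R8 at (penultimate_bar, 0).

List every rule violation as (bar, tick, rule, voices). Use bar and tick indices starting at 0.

bar 0: v0=A3 v1=A4 v2=C5 downbeat m3
bar 1: v0=F3 v1=A3 v2=F4 downbeat P8
bar 2: v0=G3 v1=B3 v2=G4 downbeat P8
bar 3: v0=B3 v1=D4 v2=D5 downbeat m3
bar 4: v0=G3 v1=B3 v2=B4 downbeat M3
bar 5: v0=B3 v1=D4 v2=B4 downbeat P8
bar 6: v0=B3 v1=G4 v2=B4 downbeat P8
bar 7: v0=A3 v1=A4 v2=C5 downbeat m3
  -> R5 @ bar 0 tick 0 v(0, 2): opens on m3
  -> R2 @ bar 1 tick 0 v(0, 2): A3/C5 m3 -> F3/F4 P8 similar
  -> R1 @ bar 2 tick 0 v(0, 2): F3/F4 P8 -> G3/G4 P8 similar
  -> R2 @ bar 3 tick 0 v(1, 2): B3/G4 m6 -> D4/D5 P8 similar
  -> R1 @ bar 4 tick 0 v(1, 2): D4/D5 P8 -> B3/B4 P8 similar
  -> R8 @ bar 6 tick 0 v(0, 2): penult P8 not 3rd/6th
  -> R6 @ bar 7 tick 3 v(0, 2): closes on m3

(0, 0, R5, (0, 2))
(1, 0, R2, (0, 2))
(2, 0, R1, (0, 2))
(3, 0, R2, (1, 2))
(4, 0, R1, (1, 2))
(6, 0, R8, (0, 2))
(7, 3, R6, (0, 2))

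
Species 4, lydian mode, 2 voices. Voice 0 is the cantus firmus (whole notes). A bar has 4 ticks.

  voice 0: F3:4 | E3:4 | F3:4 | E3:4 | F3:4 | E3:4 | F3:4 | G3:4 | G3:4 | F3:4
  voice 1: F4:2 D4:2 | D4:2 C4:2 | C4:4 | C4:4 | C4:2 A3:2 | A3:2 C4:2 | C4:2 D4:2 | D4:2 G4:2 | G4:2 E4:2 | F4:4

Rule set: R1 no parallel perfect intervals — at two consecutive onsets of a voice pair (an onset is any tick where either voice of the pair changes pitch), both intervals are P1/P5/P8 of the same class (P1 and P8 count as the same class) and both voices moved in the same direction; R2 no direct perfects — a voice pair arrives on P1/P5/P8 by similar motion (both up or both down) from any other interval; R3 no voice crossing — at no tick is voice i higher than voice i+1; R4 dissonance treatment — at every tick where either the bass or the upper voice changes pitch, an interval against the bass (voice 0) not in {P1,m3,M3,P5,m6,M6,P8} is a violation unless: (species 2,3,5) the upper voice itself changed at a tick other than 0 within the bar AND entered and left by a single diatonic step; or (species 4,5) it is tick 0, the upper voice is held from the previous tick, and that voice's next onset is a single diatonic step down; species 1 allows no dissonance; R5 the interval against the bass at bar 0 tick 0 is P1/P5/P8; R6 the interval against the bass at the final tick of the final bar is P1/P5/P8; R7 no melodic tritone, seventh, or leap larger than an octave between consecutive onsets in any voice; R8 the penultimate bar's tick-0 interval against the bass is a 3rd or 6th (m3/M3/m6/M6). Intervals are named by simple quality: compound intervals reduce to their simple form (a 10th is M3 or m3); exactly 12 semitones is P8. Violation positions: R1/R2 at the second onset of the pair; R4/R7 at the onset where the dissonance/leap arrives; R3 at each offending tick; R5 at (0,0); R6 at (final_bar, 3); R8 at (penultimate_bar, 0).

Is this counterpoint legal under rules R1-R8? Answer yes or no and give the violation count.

No (2 violations)

bar 0: v0=F3 v1=F4 (P8)
bar 1: v0=E3 v1=D4 (m7)
bar 2: v0=F3 v1=C4 (P5)
bar 3: v0=E3 v1=C4 (m6)
bar 4: v0=F3 v1=C4 (P5)
bar 5: v0=E3 v1=A3 (P4)
bar 6: v0=F3 v1=C4 (P5)
bar 7: v0=G3 v1=D4 (P5)
bar 8: v0=G3 v1=G4 (P8)
bar 9: v0=F3 v1=F4 (P8)
  R4 @ bar5.0: E3/A3 P4 untreated
  R8 @ bar8.0: penult P8 not 3rd/6th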